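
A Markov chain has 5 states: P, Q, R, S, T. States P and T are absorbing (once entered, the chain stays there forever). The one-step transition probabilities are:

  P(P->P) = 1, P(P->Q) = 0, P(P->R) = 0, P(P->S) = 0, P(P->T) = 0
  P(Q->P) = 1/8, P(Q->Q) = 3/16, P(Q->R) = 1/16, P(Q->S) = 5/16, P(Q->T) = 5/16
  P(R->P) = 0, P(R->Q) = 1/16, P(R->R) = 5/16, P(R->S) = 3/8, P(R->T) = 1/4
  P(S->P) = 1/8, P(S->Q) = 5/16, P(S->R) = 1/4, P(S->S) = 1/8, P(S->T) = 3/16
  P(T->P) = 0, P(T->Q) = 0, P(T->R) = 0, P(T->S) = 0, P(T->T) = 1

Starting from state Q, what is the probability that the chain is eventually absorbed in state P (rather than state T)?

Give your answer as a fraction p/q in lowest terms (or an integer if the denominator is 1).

Let a_i = P(absorbed in P | start in state i).
Boundary conditions: a_P = 1, a_T = 0.
For each transient state i, a_i = sum_j P(i->j) * a_j:
  a_Q = 1/8*a_P + 3/16*a_Q + 1/16*a_R + 5/16*a_S + 5/16*a_T
  a_R = 0*a_P + 1/16*a_Q + 5/16*a_R + 3/8*a_S + 1/4*a_T
  a_S = 1/8*a_P + 5/16*a_Q + 1/4*a_R + 1/8*a_S + 3/16*a_T

Substituting a_P = 1 and a_T = 0, rearrange to (I - Q) a = r where r[i] = P(i -> P):
  [13/16, -1/16, -5/16] . (a_Q, a_R, a_S) = 1/8
  [-1/16, 11/16, -3/8] . (a_Q, a_R, a_S) = 0
  [-5/16, -1/4, 7/8] . (a_Q, a_R, a_S) = 1/8

Solving yields:
  a_Q = 382/1351
  a_R = 254/1351
  a_S = 402/1351

Starting state is Q, so the absorption probability is a_Q = 382/1351.

Answer: 382/1351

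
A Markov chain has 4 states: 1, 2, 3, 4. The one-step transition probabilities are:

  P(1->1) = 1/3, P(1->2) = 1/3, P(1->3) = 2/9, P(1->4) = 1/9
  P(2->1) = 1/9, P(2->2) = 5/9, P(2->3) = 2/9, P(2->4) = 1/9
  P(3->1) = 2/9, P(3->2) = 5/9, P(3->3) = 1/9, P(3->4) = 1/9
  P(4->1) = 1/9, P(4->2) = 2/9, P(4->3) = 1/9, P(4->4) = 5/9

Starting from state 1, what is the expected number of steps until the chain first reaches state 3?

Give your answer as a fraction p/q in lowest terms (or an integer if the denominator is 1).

Let h_i = expected steps to first reach 3 from state i.
Boundary: h_3 = 0.
First-step equations for the other states:
  h_1 = 1 + 1/3*h_1 + 1/3*h_2 + 2/9*h_3 + 1/9*h_4
  h_2 = 1 + 1/9*h_1 + 5/9*h_2 + 2/9*h_3 + 1/9*h_4
  h_4 = 1 + 1/9*h_1 + 2/9*h_2 + 1/9*h_3 + 5/9*h_4

Substituting h_3 = 0 and rearranging gives the linear system (I - Q) h = 1:
  [2/3, -1/3, -1/9] . (h_1, h_2, h_4) = 1
  [-1/9, 4/9, -1/9] . (h_1, h_2, h_4) = 1
  [-1/9, -2/9, 4/9] . (h_1, h_2, h_4) = 1

Solving yields:
  h_1 = 5
  h_2 = 5
  h_4 = 6

Starting state is 1, so the expected hitting time is h_1 = 5.

Answer: 5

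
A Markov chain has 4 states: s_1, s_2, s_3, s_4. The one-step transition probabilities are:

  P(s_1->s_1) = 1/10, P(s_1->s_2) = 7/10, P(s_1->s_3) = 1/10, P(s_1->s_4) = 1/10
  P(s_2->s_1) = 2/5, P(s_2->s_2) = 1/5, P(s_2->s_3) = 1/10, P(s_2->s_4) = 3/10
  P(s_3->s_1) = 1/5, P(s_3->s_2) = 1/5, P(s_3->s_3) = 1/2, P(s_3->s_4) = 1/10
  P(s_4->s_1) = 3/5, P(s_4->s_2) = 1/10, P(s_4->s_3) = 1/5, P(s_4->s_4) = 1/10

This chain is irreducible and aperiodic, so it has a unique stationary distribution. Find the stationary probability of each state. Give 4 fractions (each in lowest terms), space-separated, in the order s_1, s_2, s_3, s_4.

Answer: 149/491 329/982 191/982 82/491

Derivation:
The stationary distribution satisfies pi = pi * P, i.e.:
  pi_s_1 = 1/10*pi_s_1 + 2/5*pi_s_2 + 1/5*pi_s_3 + 3/5*pi_s_4
  pi_s_2 = 7/10*pi_s_1 + 1/5*pi_s_2 + 1/5*pi_s_3 + 1/10*pi_s_4
  pi_s_3 = 1/10*pi_s_1 + 1/10*pi_s_2 + 1/2*pi_s_3 + 1/5*pi_s_4
  pi_s_4 = 1/10*pi_s_1 + 3/10*pi_s_2 + 1/10*pi_s_3 + 1/10*pi_s_4
with normalization: pi_s_1 + pi_s_2 + pi_s_3 + pi_s_4 = 1.

Using the first 3 balance equations plus normalization, the linear system A*pi = b is:
  [-9/10, 2/5, 1/5, 3/5] . pi = 0
  [7/10, -4/5, 1/5, 1/10] . pi = 0
  [1/10, 1/10, -1/2, 1/5] . pi = 0
  [1, 1, 1, 1] . pi = 1

Solving yields:
  pi_s_1 = 149/491
  pi_s_2 = 329/982
  pi_s_3 = 191/982
  pi_s_4 = 82/491

Verification (pi * P):
  149/491*1/10 + 329/982*2/5 + 191/982*1/5 + 82/491*3/5 = 149/491 = pi_s_1  (ok)
  149/491*7/10 + 329/982*1/5 + 191/982*1/5 + 82/491*1/10 = 329/982 = pi_s_2  (ok)
  149/491*1/10 + 329/982*1/10 + 191/982*1/2 + 82/491*1/5 = 191/982 = pi_s_3  (ok)
  149/491*1/10 + 329/982*3/10 + 191/982*1/10 + 82/491*1/10 = 82/491 = pi_s_4  (ok)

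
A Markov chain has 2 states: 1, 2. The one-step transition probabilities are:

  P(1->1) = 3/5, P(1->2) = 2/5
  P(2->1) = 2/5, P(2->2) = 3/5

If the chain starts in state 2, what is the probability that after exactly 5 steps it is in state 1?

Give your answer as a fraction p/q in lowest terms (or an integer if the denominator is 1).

Computing P^5 by repeated multiplication:
P^1 =
  1: [3/5, 2/5]
  2: [2/5, 3/5]
P^2 =
  1: [13/25, 12/25]
  2: [12/25, 13/25]
P^3 =
  1: [63/125, 62/125]
  2: [62/125, 63/125]
P^4 =
  1: [313/625, 312/625]
  2: [312/625, 313/625]
P^5 =
  1: [1563/3125, 1562/3125]
  2: [1562/3125, 1563/3125]

(P^5)[2 -> 1] = 1562/3125

Answer: 1562/3125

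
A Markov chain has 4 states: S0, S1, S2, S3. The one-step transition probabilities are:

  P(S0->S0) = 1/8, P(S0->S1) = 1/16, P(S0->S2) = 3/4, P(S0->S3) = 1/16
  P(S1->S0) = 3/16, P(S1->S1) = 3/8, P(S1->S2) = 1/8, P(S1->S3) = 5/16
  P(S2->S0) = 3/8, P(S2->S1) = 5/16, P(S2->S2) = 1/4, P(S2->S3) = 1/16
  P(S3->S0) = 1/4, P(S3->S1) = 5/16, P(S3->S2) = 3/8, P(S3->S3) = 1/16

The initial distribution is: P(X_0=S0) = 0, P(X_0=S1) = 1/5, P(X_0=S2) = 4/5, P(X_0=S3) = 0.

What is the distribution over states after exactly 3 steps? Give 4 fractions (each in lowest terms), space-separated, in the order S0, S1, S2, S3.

Propagating the distribution step by step (d_{t+1} = d_t * P):
d_0 = (S0=0, S1=1/5, S2=4/5, S3=0)
  d_1[S0] = 0*1/8 + 1/5*3/16 + 4/5*3/8 + 0*1/4 = 27/80
  d_1[S1] = 0*1/16 + 1/5*3/8 + 4/5*5/16 + 0*5/16 = 13/40
  d_1[S2] = 0*3/4 + 1/5*1/8 + 4/5*1/4 + 0*3/8 = 9/40
  d_1[S3] = 0*1/16 + 1/5*5/16 + 4/5*1/16 + 0*1/16 = 9/80
d_1 = (S0=27/80, S1=13/40, S2=9/40, S3=9/80)
  d_2[S0] = 27/80*1/8 + 13/40*3/16 + 9/40*3/8 + 9/80*1/4 = 69/320
  d_2[S1] = 27/80*1/16 + 13/40*3/8 + 9/40*5/16 + 9/80*5/16 = 159/640
  d_2[S2] = 27/80*3/4 + 13/40*1/8 + 9/40*1/4 + 9/80*3/8 = 251/640
  d_2[S3] = 27/80*1/16 + 13/40*5/16 + 9/40*1/16 + 9/80*1/16 = 23/160
d_2 = (S0=69/320, S1=159/640, S2=251/640, S3=23/160)
  d_3[S0] = 69/320*1/8 + 159/640*3/16 + 251/640*3/8 + 23/160*1/4 = 2627/10240
  d_3[S1] = 69/320*1/16 + 159/640*3/8 + 251/640*5/16 + 23/160*5/16 = 2807/10240
  d_3[S2] = 69/320*3/4 + 159/640*1/8 + 251/640*1/4 + 23/160*3/8 = 353/1024
  d_3[S3] = 69/320*1/16 + 159/640*5/16 + 251/640*1/16 + 23/160*1/16 = 319/2560
d_3 = (S0=2627/10240, S1=2807/10240, S2=353/1024, S3=319/2560)

Answer: 2627/10240 2807/10240 353/1024 319/2560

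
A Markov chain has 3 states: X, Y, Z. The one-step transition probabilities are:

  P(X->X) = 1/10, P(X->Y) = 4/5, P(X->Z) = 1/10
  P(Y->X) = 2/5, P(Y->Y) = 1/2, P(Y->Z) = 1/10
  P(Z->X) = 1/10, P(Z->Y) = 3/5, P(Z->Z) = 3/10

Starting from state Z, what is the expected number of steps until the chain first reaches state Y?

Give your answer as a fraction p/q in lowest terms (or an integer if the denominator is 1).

Answer: 50/31

Derivation:
Let h_i = expected steps to first reach Y from state i.
Boundary: h_Y = 0.
First-step equations for the other states:
  h_X = 1 + 1/10*h_X + 4/5*h_Y + 1/10*h_Z
  h_Z = 1 + 1/10*h_X + 3/5*h_Y + 3/10*h_Z

Substituting h_Y = 0 and rearranging gives the linear system (I - Q) h = 1:
  [9/10, -1/10] . (h_X, h_Z) = 1
  [-1/10, 7/10] . (h_X, h_Z) = 1

Solving yields:
  h_X = 40/31
  h_Z = 50/31

Starting state is Z, so the expected hitting time is h_Z = 50/31.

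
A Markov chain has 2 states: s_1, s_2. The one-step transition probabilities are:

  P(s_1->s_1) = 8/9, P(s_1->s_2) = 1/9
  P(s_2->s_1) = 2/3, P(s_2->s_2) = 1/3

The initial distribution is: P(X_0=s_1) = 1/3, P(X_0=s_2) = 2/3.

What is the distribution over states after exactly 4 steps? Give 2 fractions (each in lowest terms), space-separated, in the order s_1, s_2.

Answer: 16846/19683 2837/19683

Derivation:
Propagating the distribution step by step (d_{t+1} = d_t * P):
d_0 = (s_1=1/3, s_2=2/3)
  d_1[s_1] = 1/3*8/9 + 2/3*2/3 = 20/27
  d_1[s_2] = 1/3*1/9 + 2/3*1/3 = 7/27
d_1 = (s_1=20/27, s_2=7/27)
  d_2[s_1] = 20/27*8/9 + 7/27*2/3 = 202/243
  d_2[s_2] = 20/27*1/9 + 7/27*1/3 = 41/243
d_2 = (s_1=202/243, s_2=41/243)
  d_3[s_1] = 202/243*8/9 + 41/243*2/3 = 1862/2187
  d_3[s_2] = 202/243*1/9 + 41/243*1/3 = 325/2187
d_3 = (s_1=1862/2187, s_2=325/2187)
  d_4[s_1] = 1862/2187*8/9 + 325/2187*2/3 = 16846/19683
  d_4[s_2] = 1862/2187*1/9 + 325/2187*1/3 = 2837/19683
d_4 = (s_1=16846/19683, s_2=2837/19683)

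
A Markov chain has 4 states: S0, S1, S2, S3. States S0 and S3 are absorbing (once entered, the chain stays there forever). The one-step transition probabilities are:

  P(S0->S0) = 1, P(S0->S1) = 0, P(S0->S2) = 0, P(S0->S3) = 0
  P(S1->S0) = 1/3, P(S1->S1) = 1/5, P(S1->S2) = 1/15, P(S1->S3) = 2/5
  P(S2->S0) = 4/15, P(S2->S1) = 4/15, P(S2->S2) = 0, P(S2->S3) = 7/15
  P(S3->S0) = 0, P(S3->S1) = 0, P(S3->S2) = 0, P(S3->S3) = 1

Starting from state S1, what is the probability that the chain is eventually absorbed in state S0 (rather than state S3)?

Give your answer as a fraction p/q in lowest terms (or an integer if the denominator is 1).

Answer: 79/176

Derivation:
Let a_i = P(absorbed in S0 | start in state i).
Boundary conditions: a_S0 = 1, a_S3 = 0.
For each transient state i, a_i = sum_j P(i->j) * a_j:
  a_S1 = 1/3*a_S0 + 1/5*a_S1 + 1/15*a_S2 + 2/5*a_S3
  a_S2 = 4/15*a_S0 + 4/15*a_S1 + 0*a_S2 + 7/15*a_S3

Substituting a_S0 = 1 and a_S3 = 0, rearrange to (I - Q) a = r where r[i] = P(i -> S0):
  [4/5, -1/15] . (a_S1, a_S2) = 1/3
  [-4/15, 1] . (a_S1, a_S2) = 4/15

Solving yields:
  a_S1 = 79/176
  a_S2 = 17/44

Starting state is S1, so the absorption probability is a_S1 = 79/176.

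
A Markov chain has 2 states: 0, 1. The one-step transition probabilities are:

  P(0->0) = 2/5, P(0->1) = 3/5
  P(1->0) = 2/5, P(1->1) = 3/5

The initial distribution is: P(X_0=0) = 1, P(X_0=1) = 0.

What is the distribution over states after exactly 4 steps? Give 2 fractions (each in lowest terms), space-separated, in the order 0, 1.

Propagating the distribution step by step (d_{t+1} = d_t * P):
d_0 = (0=1, 1=0)
  d_1[0] = 1*2/5 + 0*2/5 = 2/5
  d_1[1] = 1*3/5 + 0*3/5 = 3/5
d_1 = (0=2/5, 1=3/5)
  d_2[0] = 2/5*2/5 + 3/5*2/5 = 2/5
  d_2[1] = 2/5*3/5 + 3/5*3/5 = 3/5
d_2 = (0=2/5, 1=3/5)
  d_3[0] = 2/5*2/5 + 3/5*2/5 = 2/5
  d_3[1] = 2/5*3/5 + 3/5*3/5 = 3/5
d_3 = (0=2/5, 1=3/5)
  d_4[0] = 2/5*2/5 + 3/5*2/5 = 2/5
  d_4[1] = 2/5*3/5 + 3/5*3/5 = 3/5
d_4 = (0=2/5, 1=3/5)

Answer: 2/5 3/5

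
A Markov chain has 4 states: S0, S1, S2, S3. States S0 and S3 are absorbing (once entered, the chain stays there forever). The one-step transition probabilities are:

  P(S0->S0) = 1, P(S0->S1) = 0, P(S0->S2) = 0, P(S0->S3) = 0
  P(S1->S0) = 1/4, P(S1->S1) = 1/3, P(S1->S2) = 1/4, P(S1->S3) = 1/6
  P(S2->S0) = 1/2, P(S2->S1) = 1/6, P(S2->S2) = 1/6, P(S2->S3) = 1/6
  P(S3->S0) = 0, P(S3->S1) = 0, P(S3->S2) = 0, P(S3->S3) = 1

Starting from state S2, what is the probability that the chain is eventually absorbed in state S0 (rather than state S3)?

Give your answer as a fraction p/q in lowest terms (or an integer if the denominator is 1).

Let a_i = P(absorbed in S0 | start in state i).
Boundary conditions: a_S0 = 1, a_S3 = 0.
For each transient state i, a_i = sum_j P(i->j) * a_j:
  a_S1 = 1/4*a_S0 + 1/3*a_S1 + 1/4*a_S2 + 1/6*a_S3
  a_S2 = 1/2*a_S0 + 1/6*a_S1 + 1/6*a_S2 + 1/6*a_S3

Substituting a_S0 = 1 and a_S3 = 0, rearrange to (I - Q) a = r where r[i] = P(i -> S0):
  [2/3, -1/4] . (a_S1, a_S2) = 1/4
  [-1/6, 5/6] . (a_S1, a_S2) = 1/2

Solving yields:
  a_S1 = 24/37
  a_S2 = 27/37

Starting state is S2, so the absorption probability is a_S2 = 27/37.

Answer: 27/37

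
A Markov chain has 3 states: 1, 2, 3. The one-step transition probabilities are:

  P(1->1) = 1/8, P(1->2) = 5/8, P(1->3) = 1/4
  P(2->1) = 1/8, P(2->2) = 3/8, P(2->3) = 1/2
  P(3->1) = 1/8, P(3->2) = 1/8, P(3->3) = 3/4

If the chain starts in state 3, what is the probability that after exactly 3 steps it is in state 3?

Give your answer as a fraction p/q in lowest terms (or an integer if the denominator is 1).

Answer: 81/128

Derivation:
Computing P^3 by repeated multiplication:
P^1 =
  1: [1/8, 5/8, 1/4]
  2: [1/8, 3/8, 1/2]
  3: [1/8, 1/8, 3/4]
P^2 =
  1: [1/8, 11/32, 17/32]
  2: [1/8, 9/32, 19/32]
  3: [1/8, 7/32, 21/32]
P^3 =
  1: [1/8, 35/128, 77/128]
  2: [1/8, 33/128, 79/128]
  3: [1/8, 31/128, 81/128]

(P^3)[3 -> 3] = 81/128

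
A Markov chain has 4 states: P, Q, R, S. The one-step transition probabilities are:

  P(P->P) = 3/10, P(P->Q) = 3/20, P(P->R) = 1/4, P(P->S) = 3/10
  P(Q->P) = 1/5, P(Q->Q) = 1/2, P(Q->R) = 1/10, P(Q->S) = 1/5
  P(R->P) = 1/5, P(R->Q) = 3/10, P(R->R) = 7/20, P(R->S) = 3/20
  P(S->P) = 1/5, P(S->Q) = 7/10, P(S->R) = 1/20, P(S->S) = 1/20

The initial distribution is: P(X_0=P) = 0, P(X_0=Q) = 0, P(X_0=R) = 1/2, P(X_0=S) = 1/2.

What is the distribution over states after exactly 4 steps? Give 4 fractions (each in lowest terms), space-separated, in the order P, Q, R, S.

Propagating the distribution step by step (d_{t+1} = d_t * P):
d_0 = (P=0, Q=0, R=1/2, S=1/2)
  d_1[P] = 0*3/10 + 0*1/5 + 1/2*1/5 + 1/2*1/5 = 1/5
  d_1[Q] = 0*3/20 + 0*1/2 + 1/2*3/10 + 1/2*7/10 = 1/2
  d_1[R] = 0*1/4 + 0*1/10 + 1/2*7/20 + 1/2*1/20 = 1/5
  d_1[S] = 0*3/10 + 0*1/5 + 1/2*3/20 + 1/2*1/20 = 1/10
d_1 = (P=1/5, Q=1/2, R=1/5, S=1/10)
  d_2[P] = 1/5*3/10 + 1/2*1/5 + 1/5*1/5 + 1/10*1/5 = 11/50
  d_2[Q] = 1/5*3/20 + 1/2*1/2 + 1/5*3/10 + 1/10*7/10 = 41/100
  d_2[R] = 1/5*1/4 + 1/2*1/10 + 1/5*7/20 + 1/10*1/20 = 7/40
  d_2[S] = 1/5*3/10 + 1/2*1/5 + 1/5*3/20 + 1/10*1/20 = 39/200
d_2 = (P=11/50, Q=41/100, R=7/40, S=39/200)
  d_3[P] = 11/50*3/10 + 41/100*1/5 + 7/40*1/5 + 39/200*1/5 = 111/500
  d_3[Q] = 11/50*3/20 + 41/100*1/2 + 7/40*3/10 + 39/200*7/10 = 427/1000
  d_3[R] = 11/50*1/4 + 41/100*1/10 + 7/40*7/20 + 39/200*1/20 = 167/1000
  d_3[S] = 11/50*3/10 + 41/100*1/5 + 7/40*3/20 + 39/200*1/20 = 23/125
d_3 = (P=111/500, Q=427/1000, R=167/1000, S=23/125)
  d_4[P] = 111/500*3/10 + 427/1000*1/5 + 167/1000*1/5 + 23/125*1/5 = 1111/5000
  d_4[Q] = 111/500*3/20 + 427/1000*1/2 + 167/1000*3/10 + 23/125*7/10 = 4257/10000
  d_4[R] = 111/500*1/4 + 427/1000*1/10 + 167/1000*7/20 + 23/125*1/20 = 3317/20000
  d_4[S] = 111/500*3/10 + 427/1000*1/5 + 167/1000*3/20 + 23/125*1/20 = 149/800
d_4 = (P=1111/5000, Q=4257/10000, R=3317/20000, S=149/800)

Answer: 1111/5000 4257/10000 3317/20000 149/800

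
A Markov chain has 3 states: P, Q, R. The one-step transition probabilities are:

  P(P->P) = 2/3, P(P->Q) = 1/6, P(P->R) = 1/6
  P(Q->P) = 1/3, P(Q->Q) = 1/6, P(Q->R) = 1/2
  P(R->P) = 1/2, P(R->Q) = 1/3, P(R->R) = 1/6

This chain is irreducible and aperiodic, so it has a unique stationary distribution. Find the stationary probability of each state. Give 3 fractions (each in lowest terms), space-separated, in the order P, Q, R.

Answer: 19/34 7/34 4/17

Derivation:
The stationary distribution satisfies pi = pi * P, i.e.:
  pi_P = 2/3*pi_P + 1/3*pi_Q + 1/2*pi_R
  pi_Q = 1/6*pi_P + 1/6*pi_Q + 1/3*pi_R
  pi_R = 1/6*pi_P + 1/2*pi_Q + 1/6*pi_R
with normalization: pi_P + pi_Q + pi_R = 1.

Using the first 2 balance equations plus normalization, the linear system A*pi = b is:
  [-1/3, 1/3, 1/2] . pi = 0
  [1/6, -5/6, 1/3] . pi = 0
  [1, 1, 1] . pi = 1

Solving yields:
  pi_P = 19/34
  pi_Q = 7/34
  pi_R = 4/17

Verification (pi * P):
  19/34*2/3 + 7/34*1/3 + 4/17*1/2 = 19/34 = pi_P  (ok)
  19/34*1/6 + 7/34*1/6 + 4/17*1/3 = 7/34 = pi_Q  (ok)
  19/34*1/6 + 7/34*1/2 + 4/17*1/6 = 4/17 = pi_R  (ok)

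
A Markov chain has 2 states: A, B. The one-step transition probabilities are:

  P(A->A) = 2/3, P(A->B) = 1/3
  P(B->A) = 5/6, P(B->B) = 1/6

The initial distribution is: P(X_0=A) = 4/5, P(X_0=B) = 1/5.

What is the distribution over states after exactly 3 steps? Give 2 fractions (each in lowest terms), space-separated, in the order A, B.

Propagating the distribution step by step (d_{t+1} = d_t * P):
d_0 = (A=4/5, B=1/5)
  d_1[A] = 4/5*2/3 + 1/5*5/6 = 7/10
  d_1[B] = 4/5*1/3 + 1/5*1/6 = 3/10
d_1 = (A=7/10, B=3/10)
  d_2[A] = 7/10*2/3 + 3/10*5/6 = 43/60
  d_2[B] = 7/10*1/3 + 3/10*1/6 = 17/60
d_2 = (A=43/60, B=17/60)
  d_3[A] = 43/60*2/3 + 17/60*5/6 = 257/360
  d_3[B] = 43/60*1/3 + 17/60*1/6 = 103/360
d_3 = (A=257/360, B=103/360)

Answer: 257/360 103/360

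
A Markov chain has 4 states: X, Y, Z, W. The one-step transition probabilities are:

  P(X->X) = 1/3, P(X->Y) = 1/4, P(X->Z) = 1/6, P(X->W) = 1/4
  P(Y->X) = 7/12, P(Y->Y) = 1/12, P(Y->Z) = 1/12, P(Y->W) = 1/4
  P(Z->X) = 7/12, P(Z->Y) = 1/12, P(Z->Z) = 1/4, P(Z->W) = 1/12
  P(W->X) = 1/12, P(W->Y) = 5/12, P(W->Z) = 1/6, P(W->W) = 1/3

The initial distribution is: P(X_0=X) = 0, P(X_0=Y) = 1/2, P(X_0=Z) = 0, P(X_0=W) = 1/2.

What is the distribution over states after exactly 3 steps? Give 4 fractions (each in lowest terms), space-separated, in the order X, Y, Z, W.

Answer: 53/144 49/216 553/3456 847/3456

Derivation:
Propagating the distribution step by step (d_{t+1} = d_t * P):
d_0 = (X=0, Y=1/2, Z=0, W=1/2)
  d_1[X] = 0*1/3 + 1/2*7/12 + 0*7/12 + 1/2*1/12 = 1/3
  d_1[Y] = 0*1/4 + 1/2*1/12 + 0*1/12 + 1/2*5/12 = 1/4
  d_1[Z] = 0*1/6 + 1/2*1/12 + 0*1/4 + 1/2*1/6 = 1/8
  d_1[W] = 0*1/4 + 1/2*1/4 + 0*1/12 + 1/2*1/3 = 7/24
d_1 = (X=1/3, Y=1/4, Z=1/8, W=7/24)
  d_2[X] = 1/3*1/3 + 1/4*7/12 + 1/8*7/12 + 7/24*1/12 = 17/48
  d_2[Y] = 1/3*1/4 + 1/4*1/12 + 1/8*1/12 + 7/24*5/12 = 17/72
  d_2[Z] = 1/3*1/6 + 1/4*1/12 + 1/8*1/4 + 7/24*1/6 = 5/32
  d_2[W] = 1/3*1/4 + 1/4*1/4 + 1/8*1/12 + 7/24*1/3 = 73/288
d_2 = (X=17/48, Y=17/72, Z=5/32, W=73/288)
  d_3[X] = 17/48*1/3 + 17/72*7/12 + 5/32*7/12 + 73/288*1/12 = 53/144
  d_3[Y] = 17/48*1/4 + 17/72*1/12 + 5/32*1/12 + 73/288*5/12 = 49/216
  d_3[Z] = 17/48*1/6 + 17/72*1/12 + 5/32*1/4 + 73/288*1/6 = 553/3456
  d_3[W] = 17/48*1/4 + 17/72*1/4 + 5/32*1/12 + 73/288*1/3 = 847/3456
d_3 = (X=53/144, Y=49/216, Z=553/3456, W=847/3456)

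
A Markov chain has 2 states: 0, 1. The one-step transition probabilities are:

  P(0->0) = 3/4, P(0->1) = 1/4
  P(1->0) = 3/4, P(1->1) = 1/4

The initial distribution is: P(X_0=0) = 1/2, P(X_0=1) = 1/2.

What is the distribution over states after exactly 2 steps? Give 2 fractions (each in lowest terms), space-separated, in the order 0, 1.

Answer: 3/4 1/4

Derivation:
Propagating the distribution step by step (d_{t+1} = d_t * P):
d_0 = (0=1/2, 1=1/2)
  d_1[0] = 1/2*3/4 + 1/2*3/4 = 3/4
  d_1[1] = 1/2*1/4 + 1/2*1/4 = 1/4
d_1 = (0=3/4, 1=1/4)
  d_2[0] = 3/4*3/4 + 1/4*3/4 = 3/4
  d_2[1] = 3/4*1/4 + 1/4*1/4 = 1/4
d_2 = (0=3/4, 1=1/4)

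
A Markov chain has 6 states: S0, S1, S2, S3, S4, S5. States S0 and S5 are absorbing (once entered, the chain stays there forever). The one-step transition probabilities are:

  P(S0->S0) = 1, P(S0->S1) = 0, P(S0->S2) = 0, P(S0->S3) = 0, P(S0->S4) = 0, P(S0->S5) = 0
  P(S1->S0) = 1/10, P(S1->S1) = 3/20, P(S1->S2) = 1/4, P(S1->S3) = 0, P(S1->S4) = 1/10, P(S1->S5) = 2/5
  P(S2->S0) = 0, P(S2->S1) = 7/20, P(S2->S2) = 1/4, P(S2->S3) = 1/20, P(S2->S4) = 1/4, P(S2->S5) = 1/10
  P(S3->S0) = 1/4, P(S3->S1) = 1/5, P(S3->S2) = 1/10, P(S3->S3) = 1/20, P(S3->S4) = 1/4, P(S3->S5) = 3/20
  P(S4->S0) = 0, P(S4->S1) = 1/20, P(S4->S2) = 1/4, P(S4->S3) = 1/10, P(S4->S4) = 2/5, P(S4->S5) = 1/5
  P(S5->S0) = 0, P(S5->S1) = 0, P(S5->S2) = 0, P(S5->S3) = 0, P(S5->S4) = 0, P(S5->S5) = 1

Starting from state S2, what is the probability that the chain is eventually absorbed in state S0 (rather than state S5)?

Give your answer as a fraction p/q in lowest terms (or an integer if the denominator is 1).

Let a_i = P(absorbed in S0 | start in state i).
Boundary conditions: a_S0 = 1, a_S5 = 0.
For each transient state i, a_i = sum_j P(i->j) * a_j:
  a_S1 = 1/10*a_S0 + 3/20*a_S1 + 1/4*a_S2 + 0*a_S3 + 1/10*a_S4 + 2/5*a_S5
  a_S2 = 0*a_S0 + 7/20*a_S1 + 1/4*a_S2 + 1/20*a_S3 + 1/4*a_S4 + 1/10*a_S5
  a_S3 = 1/4*a_S0 + 1/5*a_S1 + 1/10*a_S2 + 1/20*a_S3 + 1/4*a_S4 + 3/20*a_S5
  a_S4 = 0*a_S0 + 1/20*a_S1 + 1/4*a_S2 + 1/10*a_S3 + 2/5*a_S4 + 1/5*a_S5

Substituting a_S0 = 1 and a_S5 = 0, rearrange to (I - Q) a = r where r[i] = P(i -> S0):
  [17/20, -1/4, 0, -1/10] . (a_S1, a_S2, a_S3, a_S4) = 1/10
  [-7/20, 3/4, -1/20, -1/4] . (a_S1, a_S2, a_S3, a_S4) = 0
  [-1/5, -1/10, 19/20, -1/4] . (a_S1, a_S2, a_S3, a_S4) = 1/4
  [-1/20, -1/4, -1/10, 3/5] . (a_S1, a_S2, a_S3, a_S4) = 0

Solving yields:
  a_S1 = 1588/8885
  a_S2 = 1357/8885
  a_S3 = 6273/17770
  a_S4 = 2441/17770

Starting state is S2, so the absorption probability is a_S2 = 1357/8885.

Answer: 1357/8885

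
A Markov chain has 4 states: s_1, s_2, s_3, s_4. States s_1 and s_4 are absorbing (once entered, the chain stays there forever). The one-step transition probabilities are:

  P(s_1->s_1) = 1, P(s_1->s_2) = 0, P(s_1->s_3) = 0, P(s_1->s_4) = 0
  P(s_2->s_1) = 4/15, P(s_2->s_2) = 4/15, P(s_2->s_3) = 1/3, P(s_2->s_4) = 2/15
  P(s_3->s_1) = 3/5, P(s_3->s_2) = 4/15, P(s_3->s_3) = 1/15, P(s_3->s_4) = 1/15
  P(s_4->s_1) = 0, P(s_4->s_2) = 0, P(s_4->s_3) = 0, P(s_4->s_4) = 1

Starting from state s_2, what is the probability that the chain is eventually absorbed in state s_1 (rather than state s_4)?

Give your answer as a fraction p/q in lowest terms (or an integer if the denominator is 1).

Let a_i = P(absorbed in s_1 | start in state i).
Boundary conditions: a_s_1 = 1, a_s_4 = 0.
For each transient state i, a_i = sum_j P(i->j) * a_j:
  a_s_2 = 4/15*a_s_1 + 4/15*a_s_2 + 1/3*a_s_3 + 2/15*a_s_4
  a_s_3 = 3/5*a_s_1 + 4/15*a_s_2 + 1/15*a_s_3 + 1/15*a_s_4

Substituting a_s_1 = 1 and a_s_4 = 0, rearrange to (I - Q) a = r where r[i] = P(i -> s_1):
  [11/15, -1/3] . (a_s_2, a_s_3) = 4/15
  [-4/15, 14/15] . (a_s_2, a_s_3) = 3/5

Solving yields:
  a_s_2 = 101/134
  a_s_3 = 115/134

Starting state is s_2, so the absorption probability is a_s_2 = 101/134.

Answer: 101/134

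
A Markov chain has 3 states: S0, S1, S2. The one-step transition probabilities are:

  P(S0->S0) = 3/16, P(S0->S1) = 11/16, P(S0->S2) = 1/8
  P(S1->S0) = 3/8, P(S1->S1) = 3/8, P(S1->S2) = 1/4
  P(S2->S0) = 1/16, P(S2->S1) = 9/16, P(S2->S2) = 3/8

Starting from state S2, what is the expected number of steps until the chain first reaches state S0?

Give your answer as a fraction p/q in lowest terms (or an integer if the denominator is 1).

Let h_i = expected steps to first reach S0 from state i.
Boundary: h_S0 = 0.
First-step equations for the other states:
  h_S1 = 1 + 3/8*h_S0 + 3/8*h_S1 + 1/4*h_S2
  h_S2 = 1 + 1/16*h_S0 + 9/16*h_S1 + 3/8*h_S2

Substituting h_S0 = 0 and rearranging gives the linear system (I - Q) h = 1:
  [5/8, -1/4] . (h_S1, h_S2) = 1
  [-9/16, 5/8] . (h_S1, h_S2) = 1

Solving yields:
  h_S1 = 7/2
  h_S2 = 19/4

Starting state is S2, so the expected hitting time is h_S2 = 19/4.

Answer: 19/4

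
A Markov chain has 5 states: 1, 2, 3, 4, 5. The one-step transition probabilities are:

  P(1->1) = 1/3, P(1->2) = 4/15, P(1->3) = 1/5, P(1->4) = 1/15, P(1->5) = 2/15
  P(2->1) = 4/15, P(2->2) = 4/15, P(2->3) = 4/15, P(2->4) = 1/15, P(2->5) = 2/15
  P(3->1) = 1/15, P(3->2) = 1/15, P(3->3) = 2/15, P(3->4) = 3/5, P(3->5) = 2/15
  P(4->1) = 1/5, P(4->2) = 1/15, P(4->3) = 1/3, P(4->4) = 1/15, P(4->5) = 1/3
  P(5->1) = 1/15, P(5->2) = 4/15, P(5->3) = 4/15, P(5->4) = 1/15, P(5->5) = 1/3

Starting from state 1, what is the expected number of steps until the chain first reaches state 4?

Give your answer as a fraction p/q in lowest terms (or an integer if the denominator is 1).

Let h_i = expected steps to first reach 4 from state i.
Boundary: h_4 = 0.
First-step equations for the other states:
  h_1 = 1 + 1/3*h_1 + 4/15*h_2 + 1/5*h_3 + 1/15*h_4 + 2/15*h_5
  h_2 = 1 + 4/15*h_1 + 4/15*h_2 + 4/15*h_3 + 1/15*h_4 + 2/15*h_5
  h_3 = 1 + 1/15*h_1 + 1/15*h_2 + 2/15*h_3 + 3/5*h_4 + 2/15*h_5
  h_5 = 1 + 1/15*h_1 + 4/15*h_2 + 4/15*h_3 + 1/15*h_4 + 1/3*h_5

Substituting h_4 = 0 and rearranging gives the linear system (I - Q) h = 1:
  [2/3, -4/15, -1/5, -2/15] . (h_1, h_2, h_3, h_5) = 1
  [-4/15, 11/15, -4/15, -2/15] . (h_1, h_2, h_3, h_5) = 1
  [-1/15, -1/15, 13/15, -2/15] . (h_1, h_2, h_3, h_5) = 1
  [-1/15, -4/15, -4/15, 2/3] . (h_1, h_2, h_3, h_5) = 1

Solving yields:
  h_1 = 729/131
  h_2 = 705/131
  h_3 = 369/131
  h_5 = 699/131

Starting state is 1, so the expected hitting time is h_1 = 729/131.

Answer: 729/131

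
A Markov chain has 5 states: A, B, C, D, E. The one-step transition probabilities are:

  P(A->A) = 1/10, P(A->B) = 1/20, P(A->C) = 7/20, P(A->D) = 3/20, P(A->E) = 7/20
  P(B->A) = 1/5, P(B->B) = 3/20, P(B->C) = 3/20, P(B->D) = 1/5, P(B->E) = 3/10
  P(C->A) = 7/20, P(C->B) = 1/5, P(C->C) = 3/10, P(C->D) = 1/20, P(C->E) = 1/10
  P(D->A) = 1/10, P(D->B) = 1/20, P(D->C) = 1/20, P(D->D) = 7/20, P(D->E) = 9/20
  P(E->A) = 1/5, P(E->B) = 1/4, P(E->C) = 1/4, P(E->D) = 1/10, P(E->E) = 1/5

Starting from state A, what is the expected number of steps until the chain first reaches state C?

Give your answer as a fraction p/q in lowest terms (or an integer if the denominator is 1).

Let h_i = expected steps to first reach C from state i.
Boundary: h_C = 0.
First-step equations for the other states:
  h_A = 1 + 1/10*h_A + 1/20*h_B + 7/20*h_C + 3/20*h_D + 7/20*h_E
  h_B = 1 + 1/5*h_A + 3/20*h_B + 3/20*h_C + 1/5*h_D + 3/10*h_E
  h_D = 1 + 1/10*h_A + 1/20*h_B + 1/20*h_C + 7/20*h_D + 9/20*h_E
  h_E = 1 + 1/5*h_A + 1/4*h_B + 1/4*h_C + 1/10*h_D + 1/5*h_E

Substituting h_C = 0 and rearranging gives the linear system (I - Q) h = 1:
  [9/10, -1/20, -3/20, -7/20] . (h_A, h_B, h_D, h_E) = 1
  [-1/5, 17/20, -1/5, -3/10] . (h_A, h_B, h_D, h_E) = 1
  [-1/10, -1/20, 13/20, -9/20] . (h_A, h_B, h_D, h_E) = 1
  [-1/5, -1/4, -1/10, 4/5] . (h_A, h_B, h_D, h_E) = 1

Solving yields:
  h_A = 16790/4043
  h_B = 20780/4043
  h_D = 23320/4043
  h_E = 60/13

Starting state is A, so the expected hitting time is h_A = 16790/4043.

Answer: 16790/4043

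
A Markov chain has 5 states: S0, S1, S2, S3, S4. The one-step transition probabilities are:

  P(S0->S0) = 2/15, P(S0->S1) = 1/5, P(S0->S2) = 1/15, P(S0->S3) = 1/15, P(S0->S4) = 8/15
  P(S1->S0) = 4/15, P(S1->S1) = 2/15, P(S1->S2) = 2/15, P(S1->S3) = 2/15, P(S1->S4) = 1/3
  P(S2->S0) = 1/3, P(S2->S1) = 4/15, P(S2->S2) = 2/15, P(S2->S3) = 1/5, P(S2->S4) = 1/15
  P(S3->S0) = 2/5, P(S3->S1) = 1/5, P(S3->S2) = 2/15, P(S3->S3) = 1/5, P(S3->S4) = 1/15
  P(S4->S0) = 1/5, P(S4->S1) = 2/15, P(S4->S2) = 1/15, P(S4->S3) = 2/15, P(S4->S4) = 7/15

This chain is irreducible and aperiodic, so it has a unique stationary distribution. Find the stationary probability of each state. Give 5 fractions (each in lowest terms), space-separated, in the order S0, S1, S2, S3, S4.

Answer: 5489/23391 3982/23391 2177/23391 15/113 8638/23391

Derivation:
The stationary distribution satisfies pi = pi * P, i.e.:
  pi_S0 = 2/15*pi_S0 + 4/15*pi_S1 + 1/3*pi_S2 + 2/5*pi_S3 + 1/5*pi_S4
  pi_S1 = 1/5*pi_S0 + 2/15*pi_S1 + 4/15*pi_S2 + 1/5*pi_S3 + 2/15*pi_S4
  pi_S2 = 1/15*pi_S0 + 2/15*pi_S1 + 2/15*pi_S2 + 2/15*pi_S3 + 1/15*pi_S4
  pi_S3 = 1/15*pi_S0 + 2/15*pi_S1 + 1/5*pi_S2 + 1/5*pi_S3 + 2/15*pi_S4
  pi_S4 = 8/15*pi_S0 + 1/3*pi_S1 + 1/15*pi_S2 + 1/15*pi_S3 + 7/15*pi_S4
with normalization: pi_S0 + pi_S1 + pi_S2 + pi_S3 + pi_S4 = 1.

Using the first 4 balance equations plus normalization, the linear system A*pi = b is:
  [-13/15, 4/15, 1/3, 2/5, 1/5] . pi = 0
  [1/5, -13/15, 4/15, 1/5, 2/15] . pi = 0
  [1/15, 2/15, -13/15, 2/15, 1/15] . pi = 0
  [1/15, 2/15, 1/5, -4/5, 2/15] . pi = 0
  [1, 1, 1, 1, 1] . pi = 1

Solving yields:
  pi_S0 = 5489/23391
  pi_S1 = 3982/23391
  pi_S2 = 2177/23391
  pi_S3 = 15/113
  pi_S4 = 8638/23391

Verification (pi * P):
  5489/23391*2/15 + 3982/23391*4/15 + 2177/23391*1/3 + 15/113*2/5 + 8638/23391*1/5 = 5489/23391 = pi_S0  (ok)
  5489/23391*1/5 + 3982/23391*2/15 + 2177/23391*4/15 + 15/113*1/5 + 8638/23391*2/15 = 3982/23391 = pi_S1  (ok)
  5489/23391*1/15 + 3982/23391*2/15 + 2177/23391*2/15 + 15/113*2/15 + 8638/23391*1/15 = 2177/23391 = pi_S2  (ok)
  5489/23391*1/15 + 3982/23391*2/15 + 2177/23391*1/5 + 15/113*1/5 + 8638/23391*2/15 = 15/113 = pi_S3  (ok)
  5489/23391*8/15 + 3982/23391*1/3 + 2177/23391*1/15 + 15/113*1/15 + 8638/23391*7/15 = 8638/23391 = pi_S4  (ok)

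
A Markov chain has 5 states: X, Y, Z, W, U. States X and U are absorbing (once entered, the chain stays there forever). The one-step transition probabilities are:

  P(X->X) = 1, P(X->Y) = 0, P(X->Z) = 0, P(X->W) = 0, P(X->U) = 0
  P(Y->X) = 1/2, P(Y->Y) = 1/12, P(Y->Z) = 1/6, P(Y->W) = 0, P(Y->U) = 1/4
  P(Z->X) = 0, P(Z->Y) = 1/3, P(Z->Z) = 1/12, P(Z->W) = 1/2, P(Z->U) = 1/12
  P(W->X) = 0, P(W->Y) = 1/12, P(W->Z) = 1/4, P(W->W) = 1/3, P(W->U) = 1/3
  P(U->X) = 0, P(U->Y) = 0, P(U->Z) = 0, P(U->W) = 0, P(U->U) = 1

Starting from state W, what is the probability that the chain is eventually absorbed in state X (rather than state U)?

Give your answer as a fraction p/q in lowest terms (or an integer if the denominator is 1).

Let a_i = P(absorbed in X | start in state i).
Boundary conditions: a_X = 1, a_U = 0.
For each transient state i, a_i = sum_j P(i->j) * a_j:
  a_Y = 1/2*a_X + 1/12*a_Y + 1/6*a_Z + 0*a_W + 1/4*a_U
  a_Z = 0*a_X + 1/3*a_Y + 1/12*a_Z + 1/2*a_W + 1/12*a_U
  a_W = 0*a_X + 1/12*a_Y + 1/4*a_Z + 1/3*a_W + 1/3*a_U

Substituting a_X = 1 and a_U = 0, rearrange to (I - Q) a = r where r[i] = P(i -> X):
  [11/12, -1/6, 0] . (a_Y, a_Z, a_W) = 1/2
  [-1/3, 11/12, -1/2] . (a_Y, a_Z, a_W) = 0
  [-1/12, -1/4, 2/3] . (a_Y, a_Z, a_W) = 0

Solving yields:
  a_Y = 210/347
  a_Z = 114/347
  a_W = 69/347

Starting state is W, so the absorption probability is a_W = 69/347.

Answer: 69/347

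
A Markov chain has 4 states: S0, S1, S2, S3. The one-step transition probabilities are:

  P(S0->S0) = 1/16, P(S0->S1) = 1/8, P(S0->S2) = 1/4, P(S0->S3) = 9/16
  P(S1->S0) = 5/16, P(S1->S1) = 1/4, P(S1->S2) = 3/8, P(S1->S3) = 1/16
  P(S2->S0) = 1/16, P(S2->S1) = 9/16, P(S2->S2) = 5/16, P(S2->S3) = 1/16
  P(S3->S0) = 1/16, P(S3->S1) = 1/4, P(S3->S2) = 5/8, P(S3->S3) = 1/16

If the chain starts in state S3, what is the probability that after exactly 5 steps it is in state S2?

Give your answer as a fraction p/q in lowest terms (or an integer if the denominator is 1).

Computing P^5 by repeated multiplication:
P^1 =
  S0: [1/16, 1/8, 1/4, 9/16]
  S1: [5/16, 1/4, 3/8, 1/16]
  S2: [1/16, 9/16, 5/16, 1/16]
  S3: [1/16, 1/4, 5/8, 1/16]
P^2 =
  S0: [3/32, 41/128, 63/128, 3/32]
  S1: [1/8, 21/64, 21/64, 7/32]
  S2: [13/64, 87/256, 93/256, 3/32]
  S3: [1/8, 7/16, 11/32, 3/32]
P^3 =
  S0: [73/512, 803/2048, 729/2048, 7/64]
  S1: [37/256, 345/1024, 403/1024, 1/8]
  S2: [151/1024, 1385/4096, 1435/4096, 21/128]
  S3: [11/64, 175/512, 185/512, 1/8]
P^4 =
  S0: [1315/8192, 11253/32768, 11871/32768, 137/1024]
  S1: [601/4096, 5815/16384, 5957/16384, 69/512]
  S2: [2409/16384, 22351/65536, 24621/65536, 279/2048]
  S3: [303/2048, 2797/8192, 2967/8192, 19/128]
P^5 =
  S0: [19445/131072, 179907/524288, 191753/524288, 2339/16384]
  S1: [9911/65536, 90513/262144, 96371/262144, 1113/8192]
  S2: [38735/262144, 365977/1048576, 385035/1048576, 4457/32768]
  S3: [4845/32768, 45179/131072, 48625/131072, 559/4096]

(P^5)[S3 -> S2] = 48625/131072

Answer: 48625/131072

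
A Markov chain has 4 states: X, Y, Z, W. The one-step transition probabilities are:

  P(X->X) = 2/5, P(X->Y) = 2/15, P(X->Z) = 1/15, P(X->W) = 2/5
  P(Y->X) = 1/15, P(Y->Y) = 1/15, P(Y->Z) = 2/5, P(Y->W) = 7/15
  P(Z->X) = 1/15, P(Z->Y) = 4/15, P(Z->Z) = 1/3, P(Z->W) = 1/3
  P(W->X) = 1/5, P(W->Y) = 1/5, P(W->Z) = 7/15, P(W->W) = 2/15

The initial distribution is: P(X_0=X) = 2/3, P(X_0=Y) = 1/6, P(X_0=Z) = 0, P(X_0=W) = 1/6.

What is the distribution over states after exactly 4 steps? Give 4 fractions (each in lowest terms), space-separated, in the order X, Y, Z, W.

Propagating the distribution step by step (d_{t+1} = d_t * P):
d_0 = (X=2/3, Y=1/6, Z=0, W=1/6)
  d_1[X] = 2/3*2/5 + 1/6*1/15 + 0*1/15 + 1/6*1/5 = 14/45
  d_1[Y] = 2/3*2/15 + 1/6*1/15 + 0*4/15 + 1/6*1/5 = 2/15
  d_1[Z] = 2/3*1/15 + 1/6*2/5 + 0*1/3 + 1/6*7/15 = 17/90
  d_1[W] = 2/3*2/5 + 1/6*7/15 + 0*1/3 + 1/6*2/15 = 11/30
d_1 = (X=14/45, Y=2/15, Z=17/90, W=11/30)
  d_2[X] = 14/45*2/5 + 2/15*1/15 + 17/90*1/15 + 11/30*1/5 = 148/675
  d_2[Y] = 14/45*2/15 + 2/15*1/15 + 17/90*4/15 + 11/30*1/5 = 47/270
  d_2[Z] = 14/45*1/15 + 2/15*2/5 + 17/90*1/3 + 11/30*7/15 = 208/675
  d_2[W] = 14/45*2/5 + 2/15*7/15 + 17/90*1/3 + 11/30*2/15 = 403/1350
d_2 = (X=148/675, Y=47/270, Z=208/675, W=403/1350)
  d_3[X] = 148/675*2/5 + 47/270*1/15 + 208/675*1/15 + 403/1350*1/5 = 202/1125
  d_3[Y] = 148/675*2/15 + 47/270*1/15 + 208/675*4/15 + 403/1350*1/5 = 74/405
  d_3[Z] = 148/675*1/15 + 47/270*2/5 + 208/675*1/3 + 403/1350*7/15 = 6607/20250
  d_3[W] = 148/675*2/5 + 47/270*7/15 + 208/675*1/3 + 403/1350*2/15 = 6307/20250
d_3 = (X=202/1125, Y=74/405, Z=6607/20250, W=6307/20250)
  d_4[X] = 202/1125*2/5 + 74/405*1/15 + 6607/20250*1/15 + 6307/20250*1/5 = 25522/151875
  d_4[Y] = 202/1125*2/15 + 74/405*1/15 + 6607/20250*4/15 + 6307/20250*1/5 = 56321/303750
  d_4[Z] = 202/1125*1/15 + 74/405*2/5 + 6607/20250*1/3 + 6307/20250*7/15 = 3434/10125
  d_4[W] = 202/1125*2/5 + 74/405*7/15 + 6607/20250*1/3 + 6307/20250*2/15 = 18673/60750
d_4 = (X=25522/151875, Y=56321/303750, Z=3434/10125, W=18673/60750)

Answer: 25522/151875 56321/303750 3434/10125 18673/60750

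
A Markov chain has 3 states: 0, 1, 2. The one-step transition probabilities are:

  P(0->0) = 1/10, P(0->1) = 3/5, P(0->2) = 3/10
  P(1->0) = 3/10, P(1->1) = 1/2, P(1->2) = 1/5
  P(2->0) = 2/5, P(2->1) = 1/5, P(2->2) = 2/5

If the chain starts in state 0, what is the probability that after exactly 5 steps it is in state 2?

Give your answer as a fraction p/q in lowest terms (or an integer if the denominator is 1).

Answer: 1137/4000

Derivation:
Computing P^5 by repeated multiplication:
P^1 =
  0: [1/10, 3/5, 3/10]
  1: [3/10, 1/2, 1/5]
  2: [2/5, 1/5, 2/5]
P^2 =
  0: [31/100, 21/50, 27/100]
  1: [13/50, 47/100, 27/100]
  2: [13/50, 21/50, 8/25]
P^3 =
  0: [53/200, 9/20, 57/200]
  1: [11/40, 89/200, 7/25]
  2: [7/25, 43/100, 29/100]
P^4 =
  0: [551/2000, 441/1000, 567/2000]
  1: [273/1000, 887/2000, 567/2000]
  2: [273/1000, 441/1000, 143/500]
P^5 =
  0: [1093/4000, 177/400, 1137/4000]
  1: [219/800, 1769/4000, 71/250]
  2: [137/500, 883/2000, 569/2000]

(P^5)[0 -> 2] = 1137/4000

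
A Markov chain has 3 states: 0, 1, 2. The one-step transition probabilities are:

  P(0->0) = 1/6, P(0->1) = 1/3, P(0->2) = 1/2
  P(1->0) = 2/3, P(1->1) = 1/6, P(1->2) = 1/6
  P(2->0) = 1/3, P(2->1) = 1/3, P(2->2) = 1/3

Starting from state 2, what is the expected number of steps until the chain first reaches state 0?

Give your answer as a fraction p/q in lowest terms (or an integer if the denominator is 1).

Let h_i = expected steps to first reach 0 from state i.
Boundary: h_0 = 0.
First-step equations for the other states:
  h_1 = 1 + 2/3*h_0 + 1/6*h_1 + 1/6*h_2
  h_2 = 1 + 1/3*h_0 + 1/3*h_1 + 1/3*h_2

Substituting h_0 = 0 and rearranging gives the linear system (I - Q) h = 1:
  [5/6, -1/6] . (h_1, h_2) = 1
  [-1/3, 2/3] . (h_1, h_2) = 1

Solving yields:
  h_1 = 5/3
  h_2 = 7/3

Starting state is 2, so the expected hitting time is h_2 = 7/3.

Answer: 7/3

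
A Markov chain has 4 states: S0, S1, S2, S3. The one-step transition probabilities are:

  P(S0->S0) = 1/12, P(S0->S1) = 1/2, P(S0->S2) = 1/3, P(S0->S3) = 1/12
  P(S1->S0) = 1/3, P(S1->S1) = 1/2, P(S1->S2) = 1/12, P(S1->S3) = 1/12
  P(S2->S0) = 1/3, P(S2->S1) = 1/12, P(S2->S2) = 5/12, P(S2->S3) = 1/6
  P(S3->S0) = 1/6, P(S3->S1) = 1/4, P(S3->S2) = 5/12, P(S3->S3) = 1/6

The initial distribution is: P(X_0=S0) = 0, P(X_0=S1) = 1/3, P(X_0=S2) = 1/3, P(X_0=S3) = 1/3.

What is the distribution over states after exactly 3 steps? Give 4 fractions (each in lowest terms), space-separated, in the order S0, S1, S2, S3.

Answer: 41/162 893/2592 23/81 307/2592

Derivation:
Propagating the distribution step by step (d_{t+1} = d_t * P):
d_0 = (S0=0, S1=1/3, S2=1/3, S3=1/3)
  d_1[S0] = 0*1/12 + 1/3*1/3 + 1/3*1/3 + 1/3*1/6 = 5/18
  d_1[S1] = 0*1/2 + 1/3*1/2 + 1/3*1/12 + 1/3*1/4 = 5/18
  d_1[S2] = 0*1/3 + 1/3*1/12 + 1/3*5/12 + 1/3*5/12 = 11/36
  d_1[S3] = 0*1/12 + 1/3*1/12 + 1/3*1/6 + 1/3*1/6 = 5/36
d_1 = (S0=5/18, S1=5/18, S2=11/36, S3=5/36)
  d_2[S0] = 5/18*1/12 + 5/18*1/3 + 11/36*1/3 + 5/36*1/6 = 13/54
  d_2[S1] = 5/18*1/2 + 5/18*1/2 + 11/36*1/12 + 5/36*1/4 = 73/216
  d_2[S2] = 5/18*1/3 + 5/18*1/12 + 11/36*5/12 + 5/36*5/12 = 65/216
  d_2[S3] = 5/18*1/12 + 5/18*1/12 + 11/36*1/6 + 5/36*1/6 = 13/108
d_2 = (S0=13/54, S1=73/216, S2=65/216, S3=13/108)
  d_3[S0] = 13/54*1/12 + 73/216*1/3 + 65/216*1/3 + 13/108*1/6 = 41/162
  d_3[S1] = 13/54*1/2 + 73/216*1/2 + 65/216*1/12 + 13/108*1/4 = 893/2592
  d_3[S2] = 13/54*1/3 + 73/216*1/12 + 65/216*5/12 + 13/108*5/12 = 23/81
  d_3[S3] = 13/54*1/12 + 73/216*1/12 + 65/216*1/6 + 13/108*1/6 = 307/2592
d_3 = (S0=41/162, S1=893/2592, S2=23/81, S3=307/2592)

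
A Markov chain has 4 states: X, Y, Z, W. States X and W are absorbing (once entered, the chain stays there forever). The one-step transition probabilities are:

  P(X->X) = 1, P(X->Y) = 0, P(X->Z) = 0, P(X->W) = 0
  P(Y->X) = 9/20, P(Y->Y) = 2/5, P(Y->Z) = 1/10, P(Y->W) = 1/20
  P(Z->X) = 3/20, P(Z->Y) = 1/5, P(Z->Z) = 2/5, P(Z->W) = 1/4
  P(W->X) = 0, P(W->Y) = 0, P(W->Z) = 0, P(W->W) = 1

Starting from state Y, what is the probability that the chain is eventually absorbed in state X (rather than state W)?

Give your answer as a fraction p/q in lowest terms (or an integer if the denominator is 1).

Let a_i = P(absorbed in X | start in state i).
Boundary conditions: a_X = 1, a_W = 0.
For each transient state i, a_i = sum_j P(i->j) * a_j:
  a_Y = 9/20*a_X + 2/5*a_Y + 1/10*a_Z + 1/20*a_W
  a_Z = 3/20*a_X + 1/5*a_Y + 2/5*a_Z + 1/4*a_W

Substituting a_X = 1 and a_W = 0, rearrange to (I - Q) a = r where r[i] = P(i -> X):
  [3/5, -1/10] . (a_Y, a_Z) = 9/20
  [-1/5, 3/5] . (a_Y, a_Z) = 3/20

Solving yields:
  a_Y = 57/68
  a_Z = 9/17

Starting state is Y, so the absorption probability is a_Y = 57/68.

Answer: 57/68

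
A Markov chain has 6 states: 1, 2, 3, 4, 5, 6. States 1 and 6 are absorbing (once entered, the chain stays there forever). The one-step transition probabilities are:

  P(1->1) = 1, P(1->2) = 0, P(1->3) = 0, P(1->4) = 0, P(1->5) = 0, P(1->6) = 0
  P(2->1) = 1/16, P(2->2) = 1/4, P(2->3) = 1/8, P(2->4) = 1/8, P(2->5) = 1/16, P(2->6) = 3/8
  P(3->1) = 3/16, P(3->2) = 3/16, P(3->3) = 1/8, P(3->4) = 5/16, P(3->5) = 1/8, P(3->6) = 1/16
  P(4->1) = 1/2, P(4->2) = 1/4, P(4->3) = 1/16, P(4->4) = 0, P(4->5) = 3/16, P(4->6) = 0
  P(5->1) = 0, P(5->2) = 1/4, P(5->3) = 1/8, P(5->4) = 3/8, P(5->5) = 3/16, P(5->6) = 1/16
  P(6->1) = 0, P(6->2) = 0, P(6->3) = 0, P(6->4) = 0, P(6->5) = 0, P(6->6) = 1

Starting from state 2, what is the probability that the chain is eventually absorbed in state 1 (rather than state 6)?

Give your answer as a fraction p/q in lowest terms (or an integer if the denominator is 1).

Answer: 8689/24480

Derivation:
Let a_i = P(absorbed in 1 | start in state i).
Boundary conditions: a_1 = 1, a_6 = 0.
For each transient state i, a_i = sum_j P(i->j) * a_j:
  a_2 = 1/16*a_1 + 1/4*a_2 + 1/8*a_3 + 1/8*a_4 + 1/16*a_5 + 3/8*a_6
  a_3 = 3/16*a_1 + 3/16*a_2 + 1/8*a_3 + 5/16*a_4 + 1/8*a_5 + 1/16*a_6
  a_4 = 1/2*a_1 + 1/4*a_2 + 1/16*a_3 + 0*a_4 + 3/16*a_5 + 0*a_6
  a_5 = 0*a_1 + 1/4*a_2 + 1/8*a_3 + 3/8*a_4 + 3/16*a_5 + 1/16*a_6

Substituting a_1 = 1 and a_6 = 0, rearrange to (I - Q) a = r where r[i] = P(i -> 1):
  [3/4, -1/8, -1/8, -1/16] . (a_2, a_3, a_4, a_5) = 1/16
  [-3/16, 7/8, -5/16, -1/8] . (a_2, a_3, a_4, a_5) = 3/16
  [-1/4, -1/16, 1, -3/16] . (a_2, a_3, a_4, a_5) = 1/2
  [-1/4, -1/8, -3/8, 13/16] . (a_2, a_3, a_4, a_5) = 0

Solving yields:
  a_2 = 8689/24480
  a_3 = 7693/12240
  a_4 = 397/544
  a_5 = 6643/12240

Starting state is 2, so the absorption probability is a_2 = 8689/24480.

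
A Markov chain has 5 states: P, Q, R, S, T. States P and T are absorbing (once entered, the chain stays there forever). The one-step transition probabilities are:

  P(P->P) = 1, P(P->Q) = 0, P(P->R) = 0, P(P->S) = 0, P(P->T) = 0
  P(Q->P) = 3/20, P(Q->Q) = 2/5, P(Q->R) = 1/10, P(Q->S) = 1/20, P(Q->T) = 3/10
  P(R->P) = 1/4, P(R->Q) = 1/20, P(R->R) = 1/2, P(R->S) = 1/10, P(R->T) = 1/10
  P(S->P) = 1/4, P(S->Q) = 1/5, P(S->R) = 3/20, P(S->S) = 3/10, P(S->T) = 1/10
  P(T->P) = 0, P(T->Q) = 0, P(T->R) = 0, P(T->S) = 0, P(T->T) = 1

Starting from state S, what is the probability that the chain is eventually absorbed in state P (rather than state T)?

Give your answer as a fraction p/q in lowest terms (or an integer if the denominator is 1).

Let a_i = P(absorbed in P | start in state i).
Boundary conditions: a_P = 1, a_T = 0.
For each transient state i, a_i = sum_j P(i->j) * a_j:
  a_Q = 3/20*a_P + 2/5*a_Q + 1/10*a_R + 1/20*a_S + 3/10*a_T
  a_R = 1/4*a_P + 1/20*a_Q + 1/2*a_R + 1/10*a_S + 1/10*a_T
  a_S = 1/4*a_P + 1/5*a_Q + 3/20*a_R + 3/10*a_S + 1/10*a_T

Substituting a_P = 1 and a_T = 0, rearrange to (I - Q) a = r where r[i] = P(i -> P):
  [3/5, -1/10, -1/20] . (a_Q, a_R, a_S) = 3/20
  [-1/20, 1/2, -1/10] . (a_Q, a_R, a_S) = 1/4
  [-1/5, -3/20, 7/10] . (a_Q, a_R, a_S) = 1/4

Solving yields:
  a_Q = 209/507
  a_R = 337/507
  a_S = 313/507

Starting state is S, so the absorption probability is a_S = 313/507.

Answer: 313/507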